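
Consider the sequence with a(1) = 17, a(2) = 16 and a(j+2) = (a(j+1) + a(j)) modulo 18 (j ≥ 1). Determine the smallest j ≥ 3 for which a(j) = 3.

We have a(1) = 17, a(2) = 16, a(3) = 15, a(4) = 13, a(5) = 10, a(6) = 5, a(7) = 15, a(8) = 2, a(9) = 17, a(10) = 1, a(11) = 0, a(12) = 1, a(13) = 1, a(14) = 2, a(15) = 3, a(16) = 5, a(17) = 8, a(18) = 13, a(19) = 3, a(20) = 16, a(21) = 1, a(22) = 17, a(23) = 0, a(24) = 17, a(25) = 17, a(26) = 16.
Since (a(25), a(26)) = (a(1), a(2)) = (17, 16) (two consecutive terms determine the rest), the sequence is periodic with period 24.
The value 3 first appears (with j ≥ 3) at a(15).

15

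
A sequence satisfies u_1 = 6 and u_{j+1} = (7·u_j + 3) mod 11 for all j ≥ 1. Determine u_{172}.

We have u_1 = 6,  u_2 = 1,  u_3 = 10,  u_4 = 7,  u_5 = 8,  u_6 = 4,  u_7 = 9,  u_8 = 0,  u_9 = 3,  u_{10} = 2,  u_{11} = 6.
The sequence repeats with period 10.
So u_{172} = u_{1 + ((172-1) mod 10)} = u_2 = 1.

1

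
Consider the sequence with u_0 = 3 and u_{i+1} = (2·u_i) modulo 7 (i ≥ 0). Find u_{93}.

Computing terms: u_0 = 3; u_1 = 6; u_2 = 5; u_3 = 3.
Since u_3 = u_0 = 3, the sequence is periodic with period 3.
So u_{93} = u_{0 + ((93-0) mod 3)} = u_0 = 3.

3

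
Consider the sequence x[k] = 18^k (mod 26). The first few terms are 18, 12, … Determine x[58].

Computing terms: x[1] = 18, x[2] = 12, x[3] = 8, x[4] = 14, x[5] = 18.
Since x[5] = x[1] = 18, the sequence is periodic with period 4.
So x[58] = x[1 + ((58-1) mod 4)] = x[2] = 12.

12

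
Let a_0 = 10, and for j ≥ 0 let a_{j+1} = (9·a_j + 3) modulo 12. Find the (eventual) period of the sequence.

Computing terms: a_0 = 10, a_1 = 9, a_2 = 0, a_3 = 3, a_4 = 6, a_5 = 9.
Since a_5 = a_1 = 9, the sequence is eventually periodic: after a pre-period of length 1 it cycles with period 4.

4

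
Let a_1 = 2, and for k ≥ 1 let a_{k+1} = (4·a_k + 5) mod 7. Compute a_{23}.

6

Computing terms: a_1 = 2; a_2 = 6; a_3 = 1; a_4 = 2.
Since a_4 = a_1 = 2, the sequence is periodic with period 3.
So a_{23} = a_{1 + ((23-1) mod 3)} = a_2 = 6.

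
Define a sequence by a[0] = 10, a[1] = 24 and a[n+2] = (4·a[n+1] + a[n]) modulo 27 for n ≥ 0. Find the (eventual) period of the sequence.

We have a[0] = 10,  a[1] = 24,  a[2] = 25,  a[3] = 16,  a[4] = 8,  a[5] = 21,  a[6] = 11,  a[7] = 11,  a[8] = 1,  a[9] = 15,  a[10] = 7,  a[11] = 16,  a[12] = 17,  a[13] = 3,  a[14] = 2,  a[15] = 11,  a[16] = 19,  a[17] = 6,  a[18] = 16,  a[19] = 16,  a[20] = 26,  a[21] = 12,  a[22] = 20,  a[23] = 11,  a[24] = 10,  a[25] = 24.
Since (a[24], a[25]) = (a[0], a[1]) = (10, 24) (two consecutive terms determine the rest), the sequence is periodic with period 24.

24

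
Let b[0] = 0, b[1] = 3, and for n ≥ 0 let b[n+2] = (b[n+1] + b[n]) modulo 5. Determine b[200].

Computing terms: b[0] = 0, b[1] = 3, b[2] = 3, b[3] = 1, b[4] = 4, b[5] = 0, b[6] = 4, b[7] = 4, b[8] = 3, b[9] = 2, b[10] = 0, b[11] = 2, b[12] = 2, b[13] = 4, b[14] = 1, b[15] = 0, b[16] = 1, b[17] = 1, b[18] = 2, b[19] = 3, b[20] = 0, b[21] = 3.
The sequence repeats with period 20.
(200 - 0) mod 20 = 0, so b[200] = b[0] = 0.

0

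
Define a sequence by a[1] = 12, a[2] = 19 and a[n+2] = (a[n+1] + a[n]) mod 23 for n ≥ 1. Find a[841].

We have a[1] = 12, a[2] = 19, a[3] = 8, a[4] = 4, a[5] = 12, a[6] = 16, a[7] = 5, a[8] = 21, a[9] = 3, a[10] = 1, a[11] = 4, a[12] = 5, a[13] = 9, a[14] = 14, a[15] = 0, a[16] = 14, a[17] = 14, a[18] = 5, a[19] = 19, a[20] = 1, a[21] = 20, a[22] = 21, a[23] = 18, a[24] = 16, a[25] = 11, a[26] = 4, a[27] = 15, a[28] = 19, a[29] = 11, a[30] = 7, a[31] = 18, a[32] = 2, a[33] = 20, a[34] = 22, a[35] = 19, a[36] = 18, a[37] = 14, a[38] = 9, a[39] = 0, a[40] = 9, a[41] = 9, a[42] = 18, a[43] = 4, a[44] = 22, a[45] = 3, a[46] = 2, a[47] = 5, a[48] = 7, a[49] = 12, a[50] = 19.
The sequence repeats with period 48.
So a[841] = a[1 + ((841-1) mod 48)] = a[25] = 11.

11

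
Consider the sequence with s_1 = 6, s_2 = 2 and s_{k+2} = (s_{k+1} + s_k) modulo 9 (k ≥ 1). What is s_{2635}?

Computing terms: s_1 = 6; s_2 = 2; s_3 = 8; s_4 = 1; s_5 = 0; s_6 = 1; s_7 = 1; s_8 = 2; s_9 = 3; s_{10} = 5; s_{11} = 8; s_{12} = 4; s_{13} = 3; s_{14} = 7; s_{15} = 1; s_{16} = 8; s_{17} = 0; s_{18} = 8; s_{19} = 8; s_{20} = 7; s_{21} = 6; s_{22} = 4; s_{23} = 1; s_{24} = 5; s_{25} = 6; s_{26} = 2.
Since (s_{25}, s_{26}) = (s_1, s_2) = (6, 2) (two consecutive terms determine the rest), the sequence is periodic with period 24.
(2635 - 1) mod 24 = 18, so s_{2635} = s_{19} = 8.

8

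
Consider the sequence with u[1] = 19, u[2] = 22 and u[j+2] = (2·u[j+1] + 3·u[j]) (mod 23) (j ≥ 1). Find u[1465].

u[1] = 19, u[2] = 22, u[3] = 9, u[4] = 15, u[5] = 11, u[6] = 21, u[7] = 6, u[8] = 6, u[9] = 7, u[10] = 9, u[11] = 16, u[12] = 13, u[13] = 5, u[14] = 3, u[15] = 21, u[16] = 5, u[17] = 4, u[18] = 0, u[19] = 12, u[20] = 1, u[21] = 15, u[22] = 10, u[23] = 19, u[24] = 22.
The sequence repeats with period 22.
So u[1465] = u[1 + ((1465-1) mod 22)] = u[13] = 5.

5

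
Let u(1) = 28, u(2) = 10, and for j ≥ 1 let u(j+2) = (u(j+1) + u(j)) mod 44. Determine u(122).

10

We have u(1) = 28; u(2) = 10; u(3) = 38; u(4) = 4; u(5) = 42; u(6) = 2; u(7) = 0; u(8) = 2; u(9) = 2; u(10) = 4; u(11) = 6; u(12) = 10; u(13) = 16; u(14) = 26; u(15) = 42; u(16) = 24; u(17) = 22; u(18) = 2; u(19) = 24; u(20) = 26; u(21) = 6; u(22) = 32; u(23) = 38; u(24) = 26; u(25) = 20; u(26) = 2; u(27) = 22; u(28) = 24; u(29) = 2; u(30) = 26; u(31) = 28; u(32) = 10.
The sequence repeats with period 30.
(122 - 1) mod 30 = 1, so u(122) = u(2) = 10.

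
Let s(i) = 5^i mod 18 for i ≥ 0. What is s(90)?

We have s(0) = 1,  s(1) = 5,  s(2) = 7,  s(3) = 17,  s(4) = 13,  s(5) = 11,  s(6) = 1.
The sequence repeats with period 6.
(90 - 0) mod 6 = 0, so s(90) = s(0) = 1.

1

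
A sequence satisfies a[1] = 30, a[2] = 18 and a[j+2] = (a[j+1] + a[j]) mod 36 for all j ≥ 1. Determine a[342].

0

Computing terms: a[1] = 30, a[2] = 18, a[3] = 12, a[4] = 30, a[5] = 6, a[6] = 0, a[7] = 6, a[8] = 6, a[9] = 12, a[10] = 18, a[11] = 30, a[12] = 12, a[13] = 6, a[14] = 18, a[15] = 24, a[16] = 6, a[17] = 30, a[18] = 0, a[19] = 30, a[20] = 30, a[21] = 24, a[22] = 18, a[23] = 6, a[24] = 24, a[25] = 30, a[26] = 18.
The sequence repeats with period 24.
(342 - 1) mod 24 = 5, so a[342] = a[6] = 0.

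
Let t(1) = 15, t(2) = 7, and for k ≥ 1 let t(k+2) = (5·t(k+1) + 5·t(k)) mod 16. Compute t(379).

3

We have t(1) = 15, t(2) = 7, t(3) = 14, t(4) = 9, t(5) = 3, t(6) = 12, t(7) = 11, t(8) = 3, t(9) = 6, t(10) = 13, t(11) = 15, t(12) = 12, t(13) = 7, t(14) = 15, t(15) = 14, t(16) = 1, t(17) = 11, t(18) = 12, t(19) = 3, t(20) = 11, t(21) = 6, t(22) = 5, t(23) = 7, t(24) = 12, t(25) = 15, t(26) = 7.
Since (t(25), t(26)) = (t(1), t(2)) = (15, 7) (two consecutive terms determine the rest), the sequence is periodic with period 24.
So t(379) = t(1 + ((379-1) mod 24)) = t(19) = 3.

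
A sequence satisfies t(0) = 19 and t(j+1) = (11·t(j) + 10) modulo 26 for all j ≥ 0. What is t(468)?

19

Computing terms: t(0) = 19; t(1) = 11; t(2) = 1; t(3) = 21; t(4) = 7; t(5) = 9; t(6) = 5; t(7) = 13; t(8) = 23; t(9) = 3; t(10) = 17; t(11) = 15; t(12) = 19.
Since t(12) = t(0) = 19, the sequence is periodic with period 12.
So t(468) = t(0 + ((468-0) mod 12)) = t(0) = 19.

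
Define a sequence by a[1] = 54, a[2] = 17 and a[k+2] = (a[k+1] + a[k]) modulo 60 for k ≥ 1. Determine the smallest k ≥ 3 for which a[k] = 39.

5

a[1] = 54,  a[2] = 17,  a[3] = 11,  a[4] = 28,  a[5] = 39,  a[6] = 7,  a[7] = 46,  a[8] = 53,  a[9] = 39,  a[10] = 32,  a[11] = 11,  a[12] = 43,  a[13] = 54,  a[14] = 37,  a[15] = 31,  a[16] = 8,  a[17] = 39,  a[18] = 47,  a[19] = 26,  a[20] = 13,  a[21] = 39,  a[22] = 52,  a[23] = 31,  a[24] = 23,  a[25] = 54,  a[26] = 17.
Since (a[25], a[26]) = (a[1], a[2]) = (54, 17) (two consecutive terms determine the rest), the sequence is periodic with period 24.
The value 39 first appears (with k ≥ 3) at a[5].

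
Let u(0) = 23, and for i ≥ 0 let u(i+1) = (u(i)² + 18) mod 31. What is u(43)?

u(0) = 23,  u(1) = 20,  u(2) = 15,  u(3) = 26,  u(4) = 12,  u(5) = 7,  u(6) = 5,  u(7) = 12.
Since u(7) = u(4) = 12, the sequence is eventually periodic: after a pre-period of length 4 it cycles with period 3.
For i ≥ 4, u(i) depends only on (i - 4) mod 3. (43 - 4) mod 3 = 0, so u(43) = u(4) = 12.

12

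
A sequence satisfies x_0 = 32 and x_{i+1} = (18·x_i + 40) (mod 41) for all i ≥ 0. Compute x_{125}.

32

We have x_0 = 32, x_1 = 1, x_2 = 17, x_3 = 18, x_4 = 36, x_5 = 32.
Since x_5 = x_0 = 32, the sequence is periodic with period 5.
(125 - 0) mod 5 = 0, so x_{125} = x_0 = 32.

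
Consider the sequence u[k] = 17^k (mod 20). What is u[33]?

17

We have u[0] = 1, u[1] = 17, u[2] = 9, u[3] = 13, u[4] = 1.
The sequence repeats with period 4.
So u[33] = u[0 + ((33-0) mod 4)] = u[1] = 17.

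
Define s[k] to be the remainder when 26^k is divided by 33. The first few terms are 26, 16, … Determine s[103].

20

s[1] = 26, s[2] = 16, s[3] = 20, s[4] = 25, s[5] = 23, s[6] = 4, s[7] = 5, s[8] = 31, s[9] = 14, s[10] = 1, s[11] = 26.
The sequence repeats with period 10.
So s[103] = s[1 + ((103-1) mod 10)] = s[3] = 20.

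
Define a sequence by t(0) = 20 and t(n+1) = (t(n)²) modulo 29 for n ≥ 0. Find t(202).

t(0) = 20,  t(1) = 23,  t(2) = 7,  t(3) = 20.
The sequence repeats with period 3.
So t(202) = t(0 + ((202-0) mod 3)) = t(1) = 23.

23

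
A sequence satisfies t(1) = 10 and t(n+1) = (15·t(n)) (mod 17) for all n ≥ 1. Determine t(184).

12

Computing terms: t(1) = 10; t(2) = 14; t(3) = 6; t(4) = 5; t(5) = 7; t(6) = 3; t(7) = 11; t(8) = 12; t(9) = 10.
Since t(9) = t(1) = 10, the sequence is periodic with period 8.
(184 - 1) mod 8 = 7, so t(184) = t(8) = 12.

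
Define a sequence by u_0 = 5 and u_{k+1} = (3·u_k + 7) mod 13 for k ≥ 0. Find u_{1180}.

Computing terms: u_0 = 5, u_1 = 9, u_2 = 8, u_3 = 5.
The sequence repeats with period 3.
So u_{1180} = u_{0 + ((1180-0) mod 3)} = u_1 = 9.

9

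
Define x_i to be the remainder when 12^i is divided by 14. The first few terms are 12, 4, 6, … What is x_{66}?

8

x_1 = 12,  x_2 = 4,  x_3 = 6,  x_4 = 2,  x_5 = 10,  x_6 = 8,  x_7 = 12.
Since x_7 = x_1 = 12, the sequence is periodic with period 6.
So x_{66} = x_{1 + ((66-1) mod 6)} = x_6 = 8.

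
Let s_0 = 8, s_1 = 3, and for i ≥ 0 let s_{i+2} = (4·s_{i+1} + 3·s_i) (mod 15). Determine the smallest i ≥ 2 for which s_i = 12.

8

We have s_0 = 8,  s_1 = 3,  s_2 = 6,  s_3 = 3,  s_4 = 0,  s_5 = 9,  s_6 = 6,  s_7 = 6,  s_8 = 12,  s_9 = 6,  s_{10} = 0,  s_{11} = 3,  s_{12} = 12,  s_{13} = 12,  s_{14} = 9,  s_{15} = 12,  s_{16} = 0,  s_{17} = 6,  s_{18} = 9,  s_{19} = 9,  s_{20} = 3,  s_{21} = 9,  s_{22} = 0,  s_{23} = 12,  s_{24} = 3,  s_{25} = 3,  s_{26} = 6.
Since (s_{25}, s_{26}) = (s_1, s_2) = (3, 6) (two consecutive terms determine the rest), the sequence is eventually periodic: after a pre-period of length 1 it cycles with period 24.
The value 12 first appears (with i ≥ 2) at s_8.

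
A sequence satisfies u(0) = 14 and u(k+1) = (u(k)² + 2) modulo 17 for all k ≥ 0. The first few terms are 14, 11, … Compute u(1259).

We have u(0) = 14; u(1) = 11; u(2) = 4; u(3) = 1; u(4) = 3; u(5) = 11.
Since u(5) = u(1) = 11, the sequence is eventually periodic: after a pre-period of length 1 it cycles with period 4.
For k ≥ 1, u(k) depends only on (k - 1) mod 4. (1259 - 1) mod 4 = 2, so u(1259) = u(3) = 1.

1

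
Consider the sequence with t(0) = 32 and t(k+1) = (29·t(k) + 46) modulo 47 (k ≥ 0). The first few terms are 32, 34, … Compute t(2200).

t(0) = 32, t(1) = 34, t(2) = 45, t(3) = 35, t(4) = 27, t(5) = 30, t(6) = 23, t(7) = 8, t(8) = 43, t(9) = 24, t(10) = 37, t(11) = 38, t(12) = 20, t(13) = 15, t(14) = 11, t(15) = 36, t(16) = 9, t(17) = 25, t(18) = 19, t(19) = 33, t(20) = 16, t(21) = 40, t(22) = 31, t(23) = 5, t(24) = 3, t(25) = 39, t(26) = 2, t(27) = 10, t(28) = 7, t(29) = 14, t(30) = 29, t(31) = 41, t(32) = 13, t(33) = 0, t(34) = 46, t(35) = 17, t(36) = 22, t(37) = 26, t(38) = 1, t(39) = 28, t(40) = 12, t(41) = 18, t(42) = 4, t(43) = 21, t(44) = 44, t(45) = 6, t(46) = 32.
Since t(46) = t(0) = 32, the sequence is periodic with period 46.
(2200 - 0) mod 46 = 38, so t(2200) = t(38) = 1.

1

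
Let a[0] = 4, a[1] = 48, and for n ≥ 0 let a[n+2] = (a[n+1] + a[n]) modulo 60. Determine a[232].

28

We have a[0] = 4,  a[1] = 48,  a[2] = 52,  a[3] = 40,  a[4] = 32,  a[5] = 12,  a[6] = 44,  a[7] = 56,  a[8] = 40,  a[9] = 36,  a[10] = 16,  a[11] = 52,  a[12] = 8,  a[13] = 0,  a[14] = 8,  a[15] = 8,  a[16] = 16,  a[17] = 24,  a[18] = 40,  a[19] = 4,  a[20] = 44,  a[21] = 48,  a[22] = 32,  a[23] = 20,  a[24] = 52,  a[25] = 12,  a[26] = 4,  a[27] = 16,  a[28] = 20,  a[29] = 36,  a[30] = 56,  a[31] = 32,  a[32] = 28,  a[33] = 0,  a[34] = 28,  a[35] = 28,  a[36] = 56,  a[37] = 24,  a[38] = 20,  a[39] = 44,  a[40] = 4,  a[41] = 48.
Since (a[40], a[41]) = (a[0], a[1]) = (4, 48) (two consecutive terms determine the rest), the sequence is periodic with period 40.
(232 - 0) mod 40 = 32, so a[232] = a[32] = 28.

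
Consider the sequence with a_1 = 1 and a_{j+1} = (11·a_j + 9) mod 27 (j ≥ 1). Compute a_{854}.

11

Computing terms: a_1 = 1, a_2 = 20, a_3 = 13, a_4 = 17, a_5 = 7, a_6 = 5, a_7 = 10, a_8 = 11, a_9 = 22, a_{10} = 8, a_{11} = 16, a_{12} = 23, a_{13} = 19, a_{14} = 2, a_{15} = 4, a_{16} = 26, a_{17} = 25, a_{18} = 14, a_{19} = 1.
Since a_{19} = a_1 = 1, the sequence is periodic with period 18.
(854 - 1) mod 18 = 7, so a_{854} = a_8 = 11.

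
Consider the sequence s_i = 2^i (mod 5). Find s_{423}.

3

s_1 = 2, s_2 = 4, s_3 = 3, s_4 = 1, s_5 = 2.
The sequence repeats with period 4.
So s_{423} = s_{1 + ((423-1) mod 4)} = s_3 = 3.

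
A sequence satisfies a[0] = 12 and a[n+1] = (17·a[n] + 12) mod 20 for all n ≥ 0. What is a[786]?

4

Listing terms: a[0] = 12; a[1] = 16; a[2] = 4; a[3] = 0; a[4] = 12.
Since a[4] = a[0] = 12, the sequence is periodic with period 4.
(786 - 0) mod 4 = 2, so a[786] = a[2] = 4.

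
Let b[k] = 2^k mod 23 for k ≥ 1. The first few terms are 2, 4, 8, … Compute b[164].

12

We have b[1] = 2, b[2] = 4, b[3] = 8, b[4] = 16, b[5] = 9, b[6] = 18, b[7] = 13, b[8] = 3, b[9] = 6, b[10] = 12, b[11] = 1, b[12] = 2.
Since b[12] = b[1] = 2, the sequence is periodic with period 11.
(164 - 1) mod 11 = 9, so b[164] = b[10] = 12.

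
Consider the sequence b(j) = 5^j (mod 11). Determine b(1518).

4

Listing terms: b(0) = 1,  b(1) = 5,  b(2) = 3,  b(3) = 4,  b(4) = 9,  b(5) = 1.
Since b(5) = b(0) = 1, the sequence is periodic with period 5.
(1518 - 0) mod 5 = 3, so b(1518) = b(3) = 4.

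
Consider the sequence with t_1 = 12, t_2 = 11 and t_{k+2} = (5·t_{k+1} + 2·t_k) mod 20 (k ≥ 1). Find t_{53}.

Listing terms: t_1 = 12; t_2 = 11; t_3 = 19; t_4 = 17; t_5 = 3; t_6 = 9; t_7 = 11; t_8 = 13; t_9 = 7; t_{10} = 1; t_{11} = 19; t_{12} = 17.
Since (t_{11}, t_{12}) = (t_3, t_4) = (19, 17) (two consecutive terms determine the rest), the sequence is eventually periodic: after a pre-period of length 2 it cycles with period 8.
For k ≥ 3, t_k depends only on (k - 3) mod 8. (53 - 3) mod 8 = 2, so t_{53} = t_5 = 3.

3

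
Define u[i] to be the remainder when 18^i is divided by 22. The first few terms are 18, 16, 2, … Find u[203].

Computing terms: u[1] = 18; u[2] = 16; u[3] = 2; u[4] = 14; u[5] = 10; u[6] = 4; u[7] = 6; u[8] = 20; u[9] = 8; u[10] = 12; u[11] = 18.
Since u[11] = u[1] = 18, the sequence is periodic with period 10.
So u[203] = u[1 + ((203-1) mod 10)] = u[3] = 2.

2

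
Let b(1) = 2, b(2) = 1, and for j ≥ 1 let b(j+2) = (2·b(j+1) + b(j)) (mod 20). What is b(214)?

1

b(1) = 2, b(2) = 1, b(3) = 4, b(4) = 9, b(5) = 2, b(6) = 13, b(7) = 8, b(8) = 9, b(9) = 6, b(10) = 1, b(11) = 8, b(12) = 17, b(13) = 2, b(14) = 1.
The sequence repeats with period 12.
(214 - 1) mod 12 = 9, so b(214) = b(10) = 1.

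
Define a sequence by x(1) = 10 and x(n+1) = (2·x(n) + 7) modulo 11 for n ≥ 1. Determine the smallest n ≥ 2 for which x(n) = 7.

10

Listing terms: x(1) = 10; x(2) = 5; x(3) = 6; x(4) = 8; x(5) = 1; x(6) = 9; x(7) = 3; x(8) = 2; x(9) = 0; x(10) = 7; x(11) = 10.
Since x(11) = x(1) = 10, the sequence is periodic with period 10.
The value 7 first appears (with n ≥ 2) at x(10).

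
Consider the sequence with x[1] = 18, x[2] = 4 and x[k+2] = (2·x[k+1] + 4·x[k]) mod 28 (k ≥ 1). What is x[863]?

x[1] = 18; x[2] = 4; x[3] = 24; x[4] = 8; x[5] = 0; x[6] = 4; x[7] = 8; x[8] = 4; x[9] = 12; x[10] = 12; x[11] = 16; x[12] = 24; x[13] = 0; x[14] = 12; x[15] = 24; x[16] = 12; x[17] = 8; x[18] = 8; x[19] = 20; x[20] = 16; x[21] = 0; x[22] = 8; x[23] = 16; x[24] = 8; x[25] = 24; x[26] = 24; x[27] = 4; x[28] = 20; x[29] = 0; x[30] = 24; x[31] = 20; x[32] = 24; x[33] = 16; x[34] = 16; x[35] = 12; x[36] = 4; x[37] = 0; x[38] = 16; x[39] = 4; x[40] = 16; x[41] = 20; x[42] = 20; x[43] = 8; x[44] = 12; x[45] = 0; x[46] = 20; x[47] = 12; x[48] = 20; x[49] = 4; x[50] = 4; x[51] = 24.
Since (x[50], x[51]) = (x[2], x[3]) = (4, 24) (two consecutive terms determine the rest), the sequence is eventually periodic: after a pre-period of length 1 it cycles with period 48.
For k ≥ 2, x[k] depends only on (k - 2) mod 48. (863 - 2) mod 48 = 45, so x[863] = x[47] = 12.

12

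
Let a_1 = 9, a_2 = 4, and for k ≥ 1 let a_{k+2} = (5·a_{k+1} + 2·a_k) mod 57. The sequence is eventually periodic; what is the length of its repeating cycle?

Computing terms: a_1 = 9,  a_2 = 4,  a_3 = 38,  a_4 = 27,  a_5 = 40,  a_6 = 26,  a_7 = 39,  a_8 = 19,  a_9 = 2,  a_{10} = 48,  a_{11} = 16,  a_{12} = 5,  a_{13} = 0,  a_{14} = 10,  a_{15} = 50,  a_{16} = 42,  a_{17} = 25,  a_{18} = 38,  a_{19} = 12,  a_{20} = 22,  a_{21} = 20,  a_{22} = 30,  a_{23} = 19,  a_{24} = 41,  a_{25} = 15,  a_{26} = 43,  a_{27} = 17,  a_{28} = 0,  a_{29} = 34,  a_{30} = 56,  a_{31} = 6,  a_{32} = 28,  a_{33} = 38,  a_{34} = 18,  a_{35} = 52,  a_{36} = 11,  a_{37} = 45,  a_{38} = 19,  a_{39} = 14,  a_{40} = 51,  a_{41} = 55,  a_{42} = 35,  a_{43} = 0,  a_{44} = 13,  a_{45} = 8,  a_{46} = 9,  a_{47} = 4.
Since (a_{46}, a_{47}) = (a_1, a_2) = (9, 4) (two consecutive terms determine the rest), the sequence is periodic with period 45.

45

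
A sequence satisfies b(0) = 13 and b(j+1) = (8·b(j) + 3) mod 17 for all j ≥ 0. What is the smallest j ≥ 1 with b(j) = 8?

We have b(0) = 13; b(1) = 5; b(2) = 9; b(3) = 7; b(4) = 8; b(5) = 16; b(6) = 12; b(7) = 14; b(8) = 13.
Since b(8) = b(0) = 13, the sequence is periodic with period 8.
The value 8 first appears (with j ≥ 1) at b(4).

4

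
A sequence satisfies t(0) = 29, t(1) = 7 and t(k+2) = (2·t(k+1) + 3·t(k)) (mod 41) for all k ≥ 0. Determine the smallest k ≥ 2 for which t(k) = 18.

3

Computing terms: t(0) = 29,  t(1) = 7,  t(2) = 19,  t(3) = 18,  t(4) = 11,  t(5) = 35,  t(6) = 21,  t(7) = 24,  t(8) = 29,  t(9) = 7.
The sequence repeats with period 8.
The value 18 first appears (with k ≥ 2) at t(3).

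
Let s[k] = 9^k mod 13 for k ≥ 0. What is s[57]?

1

We have s[0] = 1, s[1] = 9, s[2] = 3, s[3] = 1.
Since s[3] = s[0] = 1, the sequence is periodic with period 3.
So s[57] = s[0 + ((57-0) mod 3)] = s[0] = 1.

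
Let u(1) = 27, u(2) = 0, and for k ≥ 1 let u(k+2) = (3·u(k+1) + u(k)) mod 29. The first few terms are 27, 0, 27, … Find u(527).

0

Computing terms: u(1) = 27, u(2) = 0, u(3) = 27, u(4) = 23, u(5) = 9, u(6) = 21, u(7) = 14, u(8) = 5, u(9) = 0, u(10) = 5, u(11) = 15, u(12) = 21, u(13) = 20, u(14) = 23, u(15) = 2, u(16) = 0, u(17) = 2, u(18) = 6, u(19) = 20, u(20) = 8, u(21) = 15, u(22) = 24, u(23) = 0, u(24) = 24, u(25) = 14, u(26) = 8, u(27) = 9, u(28) = 6, u(29) = 27, u(30) = 0.
The sequence repeats with period 28.
So u(527) = u(1 + ((527-1) mod 28)) = u(23) = 0.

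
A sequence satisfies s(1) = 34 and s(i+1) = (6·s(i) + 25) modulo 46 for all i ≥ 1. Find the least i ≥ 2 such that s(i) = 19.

3

Listing terms: s(1) = 34,  s(2) = 45,  s(3) = 19,  s(4) = 1,  s(5) = 31,  s(6) = 27,  s(7) = 3,  s(8) = 43,  s(9) = 7,  s(10) = 21,  s(11) = 13,  s(12) = 11,  s(13) = 45.
Since s(13) = s(2) = 45, the sequence is eventually periodic: after a pre-period of length 1 it cycles with period 11.
The value 19 first appears (with i ≥ 2) at s(3).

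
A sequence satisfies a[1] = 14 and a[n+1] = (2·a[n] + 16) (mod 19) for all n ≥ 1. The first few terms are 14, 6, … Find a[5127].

12

Listing terms: a[1] = 14,  a[2] = 6,  a[3] = 9,  a[4] = 15,  a[5] = 8,  a[6] = 13,  a[7] = 4,  a[8] = 5,  a[9] = 7,  a[10] = 11,  a[11] = 0,  a[12] = 16,  a[13] = 10,  a[14] = 17,  a[15] = 12,  a[16] = 2,  a[17] = 1,  a[18] = 18,  a[19] = 14.
Since a[19] = a[1] = 14, the sequence is periodic with period 18.
So a[5127] = a[1 + ((5127-1) mod 18)] = a[15] = 12.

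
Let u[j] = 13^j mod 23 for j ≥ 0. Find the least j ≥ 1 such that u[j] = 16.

10

Computing terms: u[0] = 1, u[1] = 13, u[2] = 8, u[3] = 12, u[4] = 18, u[5] = 4, u[6] = 6, u[7] = 9, u[8] = 2, u[9] = 3, u[10] = 16, u[11] = 1.
The sequence repeats with period 11.
The value 16 first appears (with j ≥ 1) at u[10].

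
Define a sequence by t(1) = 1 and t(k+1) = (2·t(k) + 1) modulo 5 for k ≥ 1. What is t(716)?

0

Computing terms: t(1) = 1, t(2) = 3, t(3) = 2, t(4) = 0, t(5) = 1.
The sequence repeats with period 4.
So t(716) = t(1 + ((716-1) mod 4)) = t(4) = 0.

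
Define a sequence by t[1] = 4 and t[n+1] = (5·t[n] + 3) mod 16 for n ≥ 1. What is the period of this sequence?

We have t[1] = 4,  t[2] = 7,  t[3] = 6,  t[4] = 1,  t[5] = 8,  t[6] = 11,  t[7] = 10,  t[8] = 5,  t[9] = 12,  t[10] = 15,  t[11] = 14,  t[12] = 9,  t[13] = 0,  t[14] = 3,  t[15] = 2,  t[16] = 13,  t[17] = 4.
The sequence repeats with period 16.

16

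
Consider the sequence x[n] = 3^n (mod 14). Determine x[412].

11

Listing terms: x[0] = 1; x[1] = 3; x[2] = 9; x[3] = 13; x[4] = 11; x[5] = 5; x[6] = 1.
The sequence repeats with period 6.
So x[412] = x[0 + ((412-0) mod 6)] = x[4] = 11.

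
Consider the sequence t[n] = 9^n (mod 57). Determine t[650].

24

We have t[0] = 1, t[1] = 9, t[2] = 24, t[3] = 45, t[4] = 6, t[5] = 54, t[6] = 30, t[7] = 42, t[8] = 36, t[9] = 39, t[10] = 9.
Since t[10] = t[1] = 9, the sequence is eventually periodic: after a pre-period of length 1 it cycles with period 9.
For n ≥ 1, t[n] depends only on (n - 1) mod 9. (650 - 1) mod 9 = 1, so t[650] = t[2] = 24.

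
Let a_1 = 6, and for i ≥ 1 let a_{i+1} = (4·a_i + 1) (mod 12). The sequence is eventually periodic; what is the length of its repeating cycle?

We have a_1 = 6, a_2 = 1, a_3 = 5, a_4 = 9, a_5 = 1.
Since a_5 = a_2 = 1, the sequence is eventually periodic: after a pre-period of length 1 it cycles with period 3.

3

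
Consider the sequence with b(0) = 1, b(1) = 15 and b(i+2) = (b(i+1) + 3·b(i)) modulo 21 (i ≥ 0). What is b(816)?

15

Computing terms: b(0) = 1,  b(1) = 15,  b(2) = 18,  b(3) = 0,  b(4) = 12,  b(5) = 12,  b(6) = 6,  b(7) = 0,  b(8) = 18,  b(9) = 18,  b(10) = 9,  b(11) = 0,  b(12) = 6,  b(13) = 6,  b(14) = 3,  b(15) = 0,  b(16) = 9,  b(17) = 9,  b(18) = 15,  b(19) = 0,  b(20) = 3,  b(21) = 3,  b(22) = 12,  b(23) = 0,  b(24) = 15,  b(25) = 15,  b(26) = 18.
Since (b(25), b(26)) = (b(1), b(2)) = (15, 18) (two consecutive terms determine the rest), the sequence is eventually periodic: after a pre-period of length 1 it cycles with period 24.
For i ≥ 1, b(i) depends only on (i - 1) mod 24. (816 - 1) mod 24 = 23, so b(816) = b(24) = 15.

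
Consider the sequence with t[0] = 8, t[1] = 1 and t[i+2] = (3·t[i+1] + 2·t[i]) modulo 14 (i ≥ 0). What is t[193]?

We have t[0] = 8; t[1] = 1; t[2] = 5; t[3] = 3; t[4] = 5; t[5] = 7; t[6] = 3; t[7] = 9; t[8] = 5; t[9] = 5; t[10] = 11; t[11] = 1; t[12] = 11; t[13] = 7; t[14] = 1; t[15] = 3; t[16] = 11; t[17] = 11; t[18] = 13; t[19] = 5; t[20] = 13; t[21] = 7; t[22] = 5; t[23] = 1; t[24] = 13; t[25] = 13; t[26] = 9; t[27] = 11; t[28] = 9; t[29] = 7; t[30] = 11; t[31] = 5; t[32] = 9; t[33] = 9; t[34] = 3; t[35] = 13; t[36] = 3; t[37] = 7; t[38] = 13; t[39] = 11; t[40] = 3; t[41] = 3; t[42] = 1; t[43] = 9; t[44] = 1; t[45] = 7; t[46] = 9; t[47] = 13; t[48] = 1; t[49] = 1; t[50] = 5.
Since (t[49], t[50]) = (t[1], t[2]) = (1, 5) (two consecutive terms determine the rest), the sequence is eventually periodic: after a pre-period of length 1 it cycles with period 48.
For i ≥ 1, t[i] depends only on (i - 1) mod 48. (193 - 1) mod 48 = 0, so t[193] = t[1] = 1.

1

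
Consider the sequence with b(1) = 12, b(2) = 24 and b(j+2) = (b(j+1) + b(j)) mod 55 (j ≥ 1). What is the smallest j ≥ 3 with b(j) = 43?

b(1) = 12; b(2) = 24; b(3) = 36; b(4) = 5; b(5) = 41; b(6) = 46; b(7) = 32; b(8) = 23; b(9) = 0; b(10) = 23; b(11) = 23; b(12) = 46; b(13) = 14; b(14) = 5; b(15) = 19; b(16) = 24; b(17) = 43; b(18) = 12; b(19) = 0; b(20) = 12; b(21) = 12; b(22) = 24.
The sequence repeats with period 20.
The value 43 first appears (with j ≥ 3) at b(17).

17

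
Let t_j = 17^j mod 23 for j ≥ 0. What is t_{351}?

19

t_0 = 1; t_1 = 17; t_2 = 13; t_3 = 14; t_4 = 8; t_5 = 21; t_6 = 12; t_7 = 20; t_8 = 18; t_9 = 7; t_{10} = 4; t_{11} = 22; t_{12} = 6; t_{13} = 10; t_{14} = 9; t_{15} = 15; t_{16} = 2; t_{17} = 11; t_{18} = 3; t_{19} = 5; t_{20} = 16; t_{21} = 19; t_{22} = 1.
Since t_{22} = t_0 = 1, the sequence is periodic with period 22.
(351 - 0) mod 22 = 21, so t_{351} = t_{21} = 19.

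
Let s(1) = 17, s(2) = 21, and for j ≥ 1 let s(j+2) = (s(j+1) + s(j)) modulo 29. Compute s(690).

1

We have s(1) = 17, s(2) = 21, s(3) = 9, s(4) = 1, s(5) = 10, s(6) = 11, s(7) = 21, s(8) = 3, s(9) = 24, s(10) = 27, s(11) = 22, s(12) = 20, s(13) = 13, s(14) = 4, s(15) = 17, s(16) = 21.
The sequence repeats with period 14.
So s(690) = s(1 + ((690-1) mod 14)) = s(4) = 1.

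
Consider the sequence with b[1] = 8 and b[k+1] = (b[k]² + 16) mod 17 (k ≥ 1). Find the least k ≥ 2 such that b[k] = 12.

2

b[1] = 8,  b[2] = 12,  b[3] = 7,  b[4] = 14,  b[5] = 8.
Since b[5] = b[1] = 8, the sequence is periodic with period 4.
The value 12 first appears (with k ≥ 2) at b[2].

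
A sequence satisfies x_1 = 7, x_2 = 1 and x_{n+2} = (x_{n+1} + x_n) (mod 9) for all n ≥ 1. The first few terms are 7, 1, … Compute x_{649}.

7

Computing terms: x_1 = 7, x_2 = 1, x_3 = 8, x_4 = 0, x_5 = 8, x_6 = 8, x_7 = 7, x_8 = 6, x_9 = 4, x_{10} = 1, x_{11} = 5, x_{12} = 6, x_{13} = 2, x_{14} = 8, x_{15} = 1, x_{16} = 0, x_{17} = 1, x_{18} = 1, x_{19} = 2, x_{20} = 3, x_{21} = 5, x_{22} = 8, x_{23} = 4, x_{24} = 3, x_{25} = 7, x_{26} = 1.
The sequence repeats with period 24.
So x_{649} = x_{1 + ((649-1) mod 24)} = x_1 = 7.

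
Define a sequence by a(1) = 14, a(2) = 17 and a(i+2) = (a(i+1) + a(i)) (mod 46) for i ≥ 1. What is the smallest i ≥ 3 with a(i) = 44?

10

a(1) = 14,  a(2) = 17,  a(3) = 31,  a(4) = 2,  a(5) = 33,  a(6) = 35,  a(7) = 22,  a(8) = 11,  a(9) = 33,  a(10) = 44,  a(11) = 31,  a(12) = 29,  a(13) = 14,  a(14) = 43,  a(15) = 11,  a(16) = 8,  a(17) = 19,  a(18) = 27,  a(19) = 0,  a(20) = 27,  a(21) = 27,  a(22) = 8,  a(23) = 35,  a(24) = 43,  a(25) = 32,  a(26) = 29,  a(27) = 15,  a(28) = 44,  a(29) = 13,  a(30) = 11,  a(31) = 24,  a(32) = 35,  a(33) = 13,  a(34) = 2,  a(35) = 15,  a(36) = 17,  a(37) = 32,  a(38) = 3,  a(39) = 35,  a(40) = 38,  a(41) = 27,  a(42) = 19,  a(43) = 0,  a(44) = 19,  a(45) = 19,  a(46) = 38,  a(47) = 11,  a(48) = 3,  a(49) = 14,  a(50) = 17.
The sequence repeats with period 48.
The value 44 first appears (with i ≥ 3) at a(10).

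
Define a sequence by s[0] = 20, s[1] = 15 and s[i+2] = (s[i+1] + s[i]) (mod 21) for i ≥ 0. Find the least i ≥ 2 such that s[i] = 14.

Listing terms: s[0] = 20,  s[1] = 15,  s[2] = 14,  s[3] = 8,  s[4] = 1,  s[5] = 9,  s[6] = 10,  s[7] = 19,  s[8] = 8,  s[9] = 6,  s[10] = 14,  s[11] = 20,  s[12] = 13,  s[13] = 12,  s[14] = 4,  s[15] = 16,  s[16] = 20,  s[17] = 15.
Since (s[16], s[17]) = (s[0], s[1]) = (20, 15) (two consecutive terms determine the rest), the sequence is periodic with period 16.
The value 14 first appears (with i ≥ 2) at s[2].

2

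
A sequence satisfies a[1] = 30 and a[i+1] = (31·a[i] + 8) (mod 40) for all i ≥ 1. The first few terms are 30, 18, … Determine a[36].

10

Computing terms: a[1] = 30,  a[2] = 18,  a[3] = 6,  a[4] = 34,  a[5] = 22,  a[6] = 10,  a[7] = 38,  a[8] = 26,  a[9] = 14,  a[10] = 2,  a[11] = 30.
The sequence repeats with period 10.
(36 - 1) mod 10 = 5, so a[36] = a[6] = 10.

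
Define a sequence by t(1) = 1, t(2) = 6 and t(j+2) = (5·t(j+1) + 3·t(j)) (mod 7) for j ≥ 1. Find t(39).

5

We have t(1) = 1, t(2) = 6, t(3) = 5, t(4) = 1, t(5) = 6.
Since (t(4), t(5)) = (t(1), t(2)) = (1, 6) (two consecutive terms determine the rest), the sequence is periodic with period 3.
So t(39) = t(1 + ((39-1) mod 3)) = t(3) = 5.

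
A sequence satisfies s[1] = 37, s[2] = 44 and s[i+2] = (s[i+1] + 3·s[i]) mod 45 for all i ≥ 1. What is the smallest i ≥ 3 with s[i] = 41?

14

s[1] = 37; s[2] = 44; s[3] = 20; s[4] = 17; s[5] = 32; s[6] = 38; s[7] = 44; s[8] = 23; s[9] = 20; s[10] = 44; s[11] = 14; s[12] = 11; s[13] = 8; s[14] = 41; s[15] = 20; s[16] = 8; s[17] = 23; s[18] = 2; s[19] = 26; s[20] = 32; s[21] = 20; s[22] = 26; s[23] = 41; s[24] = 29; s[25] = 17; s[26] = 14; s[27] = 20; s[28] = 17.
Since (s[27], s[28]) = (s[3], s[4]) = (20, 17) (two consecutive terms determine the rest), the sequence is eventually periodic: after a pre-period of length 2 it cycles with period 24.
The value 41 first appears (with i ≥ 3) at s[14].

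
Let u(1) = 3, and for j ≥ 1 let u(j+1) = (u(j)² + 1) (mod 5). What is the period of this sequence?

3

Computing terms: u(1) = 3; u(2) = 0; u(3) = 1; u(4) = 2; u(5) = 0.
Since u(5) = u(2) = 0, the sequence is eventually periodic: after a pre-period of length 1 it cycles with period 3.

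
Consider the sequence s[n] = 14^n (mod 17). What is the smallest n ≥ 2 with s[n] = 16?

Listing terms: s[1] = 14, s[2] = 9, s[3] = 7, s[4] = 13, s[5] = 12, s[6] = 15, s[7] = 6, s[8] = 16, s[9] = 3, s[10] = 8, s[11] = 10, s[12] = 4, s[13] = 5, s[14] = 2, s[15] = 11, s[16] = 1, s[17] = 14.
Since s[17] = s[1] = 14, the sequence is periodic with period 16.
The value 16 first appears (with n ≥ 2) at s[8].

8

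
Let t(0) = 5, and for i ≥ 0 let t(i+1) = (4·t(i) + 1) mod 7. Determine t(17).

t(0) = 5,  t(1) = 0,  t(2) = 1,  t(3) = 5.
Since t(3) = t(0) = 5, the sequence is periodic with period 3.
(17 - 0) mod 3 = 2, so t(17) = t(2) = 1.

1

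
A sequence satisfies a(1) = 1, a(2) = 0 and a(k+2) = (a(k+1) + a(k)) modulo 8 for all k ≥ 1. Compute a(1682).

We have a(1) = 1, a(2) = 0, a(3) = 1, a(4) = 1, a(5) = 2, a(6) = 3, a(7) = 5, a(8) = 0, a(9) = 5, a(10) = 5, a(11) = 2, a(12) = 7, a(13) = 1, a(14) = 0.
Since (a(13), a(14)) = (a(1), a(2)) = (1, 0) (two consecutive terms determine the rest), the sequence is periodic with period 12.
So a(1682) = a(1 + ((1682-1) mod 12)) = a(2) = 0.

0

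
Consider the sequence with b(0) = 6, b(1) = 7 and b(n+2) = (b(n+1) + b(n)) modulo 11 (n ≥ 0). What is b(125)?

Listing terms: b(0) = 6; b(1) = 7; b(2) = 2; b(3) = 9; b(4) = 0; b(5) = 9; b(6) = 9; b(7) = 7; b(8) = 5; b(9) = 1; b(10) = 6; b(11) = 7.
The sequence repeats with period 10.
So b(125) = b(0 + ((125-0) mod 10)) = b(5) = 9.

9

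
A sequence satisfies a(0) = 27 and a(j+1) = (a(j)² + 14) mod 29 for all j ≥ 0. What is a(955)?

We have a(0) = 27,  a(1) = 18,  a(2) = 19,  a(3) = 27.
The sequence repeats with period 3.
(955 - 0) mod 3 = 1, so a(955) = a(1) = 18.

18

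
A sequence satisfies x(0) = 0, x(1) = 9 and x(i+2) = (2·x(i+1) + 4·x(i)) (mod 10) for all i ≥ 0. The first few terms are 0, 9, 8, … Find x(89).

Listing terms: x(0) = 0, x(1) = 9, x(2) = 8, x(3) = 2, x(4) = 6, x(5) = 0, x(6) = 4, x(7) = 8, x(8) = 2.
Since (x(7), x(8)) = (x(2), x(3)) = (8, 2) (two consecutive terms determine the rest), the sequence is eventually periodic: after a pre-period of length 2 it cycles with period 5.
For i ≥ 2, x(i) depends only on (i - 2) mod 5. (89 - 2) mod 5 = 2, so x(89) = x(4) = 6.

6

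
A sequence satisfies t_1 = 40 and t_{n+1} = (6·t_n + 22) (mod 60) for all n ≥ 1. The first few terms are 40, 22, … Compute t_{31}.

We have t_1 = 40; t_2 = 22; t_3 = 34; t_4 = 46; t_5 = 58; t_6 = 10; t_7 = 22.
Since t_7 = t_2 = 22, the sequence is eventually periodic: after a pre-period of length 1 it cycles with period 5.
For n ≥ 2, t_n depends only on (n - 2) mod 5. (31 - 2) mod 5 = 4, so t_{31} = t_6 = 10.

10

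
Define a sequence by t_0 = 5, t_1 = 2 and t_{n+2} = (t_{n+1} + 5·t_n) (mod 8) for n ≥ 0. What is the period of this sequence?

t_0 = 5, t_1 = 2, t_2 = 3, t_3 = 5, t_4 = 4, t_5 = 5, t_6 = 1, t_7 = 2, t_8 = 7, t_9 = 1, t_{10} = 4, t_{11} = 1, t_{12} = 5, t_{13} = 2.
Since (t_{12}, t_{13}) = (t_0, t_1) = (5, 2) (two consecutive terms determine the rest), the sequence is periodic with period 12.

12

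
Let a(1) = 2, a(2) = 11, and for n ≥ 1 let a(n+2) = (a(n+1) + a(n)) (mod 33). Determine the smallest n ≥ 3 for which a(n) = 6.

16

Listing terms: a(1) = 2, a(2) = 11, a(3) = 13, a(4) = 24, a(5) = 4, a(6) = 28, a(7) = 32, a(8) = 27, a(9) = 26, a(10) = 20, a(11) = 13, a(12) = 0, a(13) = 13, a(14) = 13, a(15) = 26, a(16) = 6, a(17) = 32, a(18) = 5, a(19) = 4, a(20) = 9, a(21) = 13, a(22) = 22, a(23) = 2, a(24) = 24, a(25) = 26, a(26) = 17, a(27) = 10, a(28) = 27, a(29) = 4, a(30) = 31, a(31) = 2, a(32) = 0, a(33) = 2, a(34) = 2, a(35) = 4, a(36) = 6, a(37) = 10, a(38) = 16, a(39) = 26, a(40) = 9, a(41) = 2, a(42) = 11.
Since (a(41), a(42)) = (a(1), a(2)) = (2, 11) (two consecutive terms determine the rest), the sequence is periodic with period 40.
The value 6 first appears (with n ≥ 3) at a(16).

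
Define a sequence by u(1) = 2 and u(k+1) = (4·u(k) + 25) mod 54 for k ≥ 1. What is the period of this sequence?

27

We have u(1) = 2,  u(2) = 33,  u(3) = 49,  u(4) = 5,  u(5) = 45,  u(6) = 43,  u(7) = 35,  u(8) = 3,  u(9) = 37,  u(10) = 11,  u(11) = 15,  u(12) = 31,  u(13) = 41,  u(14) = 27,  u(15) = 25,  u(16) = 17,  u(17) = 39,  u(18) = 19,  u(19) = 47,  u(20) = 51,  u(21) = 13,  u(22) = 23,  u(23) = 9,  u(24) = 7,  u(25) = 53,  u(26) = 21,  u(27) = 1,  u(28) = 29,  u(29) = 33.
Since u(29) = u(2) = 33, the sequence is eventually periodic: after a pre-period of length 1 it cycles with period 27.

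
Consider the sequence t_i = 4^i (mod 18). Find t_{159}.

Listing terms: t_0 = 1, t_1 = 4, t_2 = 16, t_3 = 10, t_4 = 4.
Since t_4 = t_1 = 4, the sequence is eventually periodic: after a pre-period of length 1 it cycles with period 3.
For i ≥ 1, t_i depends only on (i - 1) mod 3. (159 - 1) mod 3 = 2, so t_{159} = t_3 = 10.

10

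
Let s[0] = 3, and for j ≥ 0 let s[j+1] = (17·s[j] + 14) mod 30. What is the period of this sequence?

We have s[0] = 3,  s[1] = 5,  s[2] = 9,  s[3] = 17,  s[4] = 3.
The sequence repeats with period 4.

4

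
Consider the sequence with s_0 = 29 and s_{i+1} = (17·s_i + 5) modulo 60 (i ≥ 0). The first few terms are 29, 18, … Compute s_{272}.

Computing terms: s_0 = 29,  s_1 = 18,  s_2 = 11,  s_3 = 12,  s_4 = 29.
The sequence repeats with period 4.
So s_{272} = s_{0 + ((272-0) mod 4)} = s_0 = 29.

29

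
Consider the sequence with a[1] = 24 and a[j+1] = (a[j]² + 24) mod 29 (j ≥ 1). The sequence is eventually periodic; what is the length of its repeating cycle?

a[1] = 24; a[2] = 20; a[3] = 18; a[4] = 0; a[5] = 24.
Since a[5] = a[1] = 24, the sequence is periodic with period 4.

4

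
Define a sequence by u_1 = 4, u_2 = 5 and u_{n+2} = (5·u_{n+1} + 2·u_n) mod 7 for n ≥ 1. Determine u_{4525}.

1

Listing terms: u_1 = 4,  u_2 = 5,  u_3 = 5,  u_4 = 0,  u_5 = 3,  u_6 = 1,  u_7 = 4,  u_8 = 1,  u_9 = 6,  u_{10} = 4,  u_{11} = 4,  u_{12} = 0,  u_{13} = 1,  u_{14} = 5,  u_{15} = 6,  u_{16} = 5,  u_{17} = 2,  u_{18} = 6,  u_{19} = 6,  u_{20} = 0,  u_{21} = 5,  u_{22} = 4,  u_{23} = 2,  u_{24} = 4,  u_{25} = 3,  u_{26} = 2,  u_{27} = 2,  u_{28} = 0,  u_{29} = 4,  u_{30} = 6,  u_{31} = 3,  u_{32} = 6,  u_{33} = 1,  u_{34} = 3,  u_{35} = 3,  u_{36} = 0,  u_{37} = 6,  u_{38} = 2,  u_{39} = 1,  u_{40} = 2,  u_{41} = 5,  u_{42} = 1,  u_{43} = 1,  u_{44} = 0,  u_{45} = 2,  u_{46} = 3,  u_{47} = 5,  u_{48} = 3,  u_{49} = 4,  u_{50} = 5.
The sequence repeats with period 48.
(4525 - 1) mod 48 = 12, so u_{4525} = u_{13} = 1.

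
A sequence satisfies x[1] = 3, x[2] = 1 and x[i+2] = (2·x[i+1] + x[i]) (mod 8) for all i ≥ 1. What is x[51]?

Computing terms: x[1] = 3,  x[2] = 1,  x[3] = 5,  x[4] = 3,  x[5] = 3,  x[6] = 1.
Since (x[5], x[6]) = (x[1], x[2]) = (3, 1) (two consecutive terms determine the rest), the sequence is periodic with period 4.
(51 - 1) mod 4 = 2, so x[51] = x[3] = 5.

5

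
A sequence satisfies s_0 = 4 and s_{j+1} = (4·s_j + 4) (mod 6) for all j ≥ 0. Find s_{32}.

Computing terms: s_0 = 4; s_1 = 2; s_2 = 0; s_3 = 4.
Since s_3 = s_0 = 4, the sequence is periodic with period 3.
So s_{32} = s_{0 + ((32-0) mod 3)} = s_2 = 0.

0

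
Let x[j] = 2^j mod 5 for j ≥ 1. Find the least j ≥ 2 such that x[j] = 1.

4

We have x[1] = 2; x[2] = 4; x[3] = 3; x[4] = 1; x[5] = 2.
Since x[5] = x[1] = 2, the sequence is periodic with period 4.
The value 1 first appears (with j ≥ 2) at x[4].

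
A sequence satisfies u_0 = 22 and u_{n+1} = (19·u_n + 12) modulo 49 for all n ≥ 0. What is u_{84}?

22

u_0 = 22; u_1 = 38; u_2 = 48; u_3 = 42; u_4 = 26; u_5 = 16; u_6 = 22.
The sequence repeats with period 6.
So u_{84} = u_{0 + ((84-0) mod 6)} = u_0 = 22.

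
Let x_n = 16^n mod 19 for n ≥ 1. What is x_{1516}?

We have x_1 = 16; x_2 = 9; x_3 = 11; x_4 = 5; x_5 = 4; x_6 = 7; x_7 = 17; x_8 = 6; x_9 = 1; x_{10} = 16.
Since x_{10} = x_1 = 16, the sequence is periodic with period 9.
So x_{1516} = x_{1 + ((1516-1) mod 9)} = x_4 = 5.

5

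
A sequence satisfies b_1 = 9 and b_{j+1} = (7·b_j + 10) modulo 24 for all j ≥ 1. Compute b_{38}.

Computing terms: b_1 = 9, b_2 = 1, b_3 = 17, b_4 = 9.
Since b_4 = b_1 = 9, the sequence is periodic with period 3.
(38 - 1) mod 3 = 1, so b_{38} = b_2 = 1.

1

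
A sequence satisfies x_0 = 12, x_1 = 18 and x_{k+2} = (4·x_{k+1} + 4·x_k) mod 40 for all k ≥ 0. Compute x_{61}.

x_0 = 12,  x_1 = 18,  x_2 = 0,  x_3 = 32,  x_4 = 8,  x_5 = 0,  x_6 = 32.
Since (x_5, x_6) = (x_2, x_3) = (0, 32) (two consecutive terms determine the rest), the sequence is eventually periodic: after a pre-period of length 2 it cycles with period 3.
For k ≥ 2, x_k depends only on (k - 2) mod 3. (61 - 2) mod 3 = 2, so x_{61} = x_4 = 8.

8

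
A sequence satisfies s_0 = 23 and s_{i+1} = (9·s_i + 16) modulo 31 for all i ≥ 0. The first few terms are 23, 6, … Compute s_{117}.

17

Computing terms: s_0 = 23; s_1 = 6; s_2 = 8; s_3 = 26; s_4 = 2; s_5 = 3; s_6 = 12; s_7 = 0; s_8 = 16; s_9 = 5; s_{10} = 30; s_{11} = 7; s_{12} = 17; s_{13} = 14; s_{14} = 18; s_{15} = 23.
Since s_{15} = s_0 = 23, the sequence is periodic with period 15.
(117 - 0) mod 15 = 12, so s_{117} = s_{12} = 17.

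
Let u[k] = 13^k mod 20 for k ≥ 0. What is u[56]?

1

Listing terms: u[0] = 1,  u[1] = 13,  u[2] = 9,  u[3] = 17,  u[4] = 1.
The sequence repeats with period 4.
(56 - 0) mod 4 = 0, so u[56] = u[0] = 1.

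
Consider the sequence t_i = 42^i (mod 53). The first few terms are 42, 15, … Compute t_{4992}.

Computing terms: t_1 = 42,  t_2 = 15,  t_3 = 47,  t_4 = 13,  t_5 = 16,  t_6 = 36,  t_7 = 28,  t_8 = 10,  t_9 = 49,  t_{10} = 44,  t_{11} = 46,  t_{12} = 24,  t_{13} = 1,  t_{14} = 42.
The sequence repeats with period 13.
(4992 - 1) mod 13 = 12, so t_{4992} = t_{13} = 1.

1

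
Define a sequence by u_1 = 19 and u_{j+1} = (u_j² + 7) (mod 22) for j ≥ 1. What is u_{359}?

5

We have u_1 = 19, u_2 = 16, u_3 = 21, u_4 = 8, u_5 = 5, u_6 = 10, u_7 = 19.
The sequence repeats with period 6.
(359 - 1) mod 6 = 4, so u_{359} = u_5 = 5.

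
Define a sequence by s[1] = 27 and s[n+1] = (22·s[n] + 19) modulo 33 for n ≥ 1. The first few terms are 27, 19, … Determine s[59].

Computing terms: s[1] = 27,  s[2] = 19,  s[3] = 8,  s[4] = 30,  s[5] = 19.
Since s[5] = s[2] = 19, the sequence is eventually periodic: after a pre-period of length 1 it cycles with period 3.
For n ≥ 2, s[n] depends only on (n - 2) mod 3. (59 - 2) mod 3 = 0, so s[59] = s[2] = 19.

19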